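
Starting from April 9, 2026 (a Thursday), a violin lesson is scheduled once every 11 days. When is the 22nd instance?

November 26, 2026

The 22nd occurrence is 21 intervals after the first: 21 × 11 = 231 days after April 9, 2026.
April has 30 days — 21 days to the end of April leaves 210.
May has 31 days (179 left).
June has 30 days (149 left).
July has 31 days (118 left).
August has 31 days (87 left).
September has 30 days (57 left).
October has 31 days (26 left).
26 days into November → November 26, 2026.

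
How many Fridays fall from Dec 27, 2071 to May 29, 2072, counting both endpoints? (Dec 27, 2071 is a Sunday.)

Dec 27, 2071 is a Sunday; the first Friday on or after it is Jan 1, 2072 (5 days later).
From Jan 1, 2072 to May 29, 2072: 30 + 29 + 31 + 30 + 29 = 149 days (rest of Jan, Feb, Mar, Apr, May).
149 ÷ 7 = 21 full weeks with remainder 2, so 21 more Fridays after the first → 22.

22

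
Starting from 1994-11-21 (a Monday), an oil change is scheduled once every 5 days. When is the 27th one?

The 27th occurrence is 26 intervals after the first: 26 × 5 = 130 days after 1994-11-21.
November has 30 days — 9 days to the end of November leaves 121.
December has 31 days (90 left).
January has 31 days (59 left).
February has 28 days (31 left).
31 days into March → 1995-03-31.

1995-03-31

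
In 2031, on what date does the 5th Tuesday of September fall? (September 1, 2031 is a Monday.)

September 2031 begins on a Monday, so the first Tuesday is September 2 (1 day later).
The 5th Tuesday is 4 weeks later: 2 + 28 = 30.

30 September 2031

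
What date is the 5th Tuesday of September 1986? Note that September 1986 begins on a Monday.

September 30, 1986

September 1986 begins on a Monday, so the first Tuesday is September 2 (1 day later).
The 5th Tuesday is 4 weeks later: 2 + 28 = 30.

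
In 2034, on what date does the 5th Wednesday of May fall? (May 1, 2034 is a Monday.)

May 2034 begins on a Monday, so the first Wednesday is May 3 (2 days later).
The 5th Wednesday is 4 weeks later: 3 + 28 = 31.

May 31, 2034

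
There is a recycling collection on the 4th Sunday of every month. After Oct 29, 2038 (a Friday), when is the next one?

Nov 28, 2038

Oct 2038 starts on a Friday; its first Sunday is the 3rd, so the 4th Sunday is the 24th — Oct 24, 2038.
That is not after Oct 29, 2038, so look at Nov 2038.
Nov 2038 starts on a Monday; its first Sunday is the 7th, so the 4th Sunday is the 28th — Nov 28, 2038.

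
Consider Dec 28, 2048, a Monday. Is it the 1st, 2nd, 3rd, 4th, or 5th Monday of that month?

4th

Day 28 falls in week ⌈28/7⌉ of the month.
Days 1–7 hold the 1st Monday, 8–14 the 2nd, 15–21 the 3rd, 22–28 the 4th, 29–31 the 5th.
28 is in the range for the 4th.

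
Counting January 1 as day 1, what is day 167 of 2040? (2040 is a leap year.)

June 15, 2040

January has 31 days (167 − 31 = 136 remain).
February has 29 days (136 − 29 = 107 remain).
March has 31 days (107 − 31 = 76 remain).
April has 30 days (76 − 30 = 46 remain).
May has 31 days (46 − 31 = 15 remain).
15 into June → June 15.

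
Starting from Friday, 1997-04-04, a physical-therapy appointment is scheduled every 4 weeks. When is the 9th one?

1997-11-14

The 9th occurrence is 8 intervals after the first: 8 × 28 = 224 days after 1997-04-04.
April has 30 days — 26 days to the end of April leaves 198.
May has 31 days (167 left).
June has 30 days (137 left).
July has 31 days (106 left).
August has 31 days (75 left).
September has 30 days (45 left).
October has 31 days (14 left).
14 days into November → 1997-11-14.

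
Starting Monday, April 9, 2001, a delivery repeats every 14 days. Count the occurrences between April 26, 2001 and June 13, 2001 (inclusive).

3

Occurrences land 14·i days after April 9, 2001 for i = 0, 1, 2, …
April 26, 2001 is 17 days after the start; 17 ÷ 14 = 1 remainder 3; since the remainder is 3, round up to i = 2. First occurrence in the window: #3 on May 7, 2001 (2×14 = 28 days in).
June 13, 2001 is 65 days after the start; 65 ÷ 14 = 4 remainder 9. Last occurrence in the window: #5 on June 4, 2001.
Occurrences #3 through #5: 3 in total.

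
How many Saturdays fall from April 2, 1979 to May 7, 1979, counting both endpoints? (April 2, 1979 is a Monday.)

5

April 2, 1979 is a Monday; the first Saturday on or after it is April 7, 1979 (5 days later).
From April 7, 1979 to May 7, 1979: 23 + 7 = 30 days (rest of April, May).
30 ÷ 7 = 4 full weeks with remainder 2, so 4 more Saturdays after the first → 5.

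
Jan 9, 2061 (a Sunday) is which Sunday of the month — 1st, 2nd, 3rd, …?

Day 9 falls in week ⌈9/7⌉ of the month.
Days 1–7 hold the 1st Sunday, 8–14 the 2nd, 15–21 the 3rd, 22–28 the 4th, 29–31 the 5th.
9 is in the range for the 2nd.

2nd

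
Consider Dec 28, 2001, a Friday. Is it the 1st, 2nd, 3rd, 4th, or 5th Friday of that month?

4th

Day 28 falls in week ⌈28/7⌉ of the month.
Days 1–7 hold the 1st Friday, 8–14 the 2nd, 15–21 the 3rd, 22–28 the 4th, 29–31 the 5th.
28 is in the range for the 4th.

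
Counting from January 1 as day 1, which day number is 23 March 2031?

Days in months before March: 31 + 28 = 59.
Plus 23 days into March → day 82.

82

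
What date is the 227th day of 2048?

January has 31 days (227 − 31 = 196 remain).
February has 29 days (196 − 29 = 167 remain).
March has 31 days (167 − 31 = 136 remain).
April has 30 days (136 − 30 = 106 remain).
May has 31 days (106 − 31 = 75 remain).
June has 30 days (75 − 30 = 45 remain).
July has 31 days (45 − 31 = 14 remain).
14 into August → August 14.

14 August 2048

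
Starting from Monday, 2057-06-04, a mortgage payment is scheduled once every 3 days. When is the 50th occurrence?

2057-10-29

The 50th occurrence is 49 intervals after the first: 49 × 3 = 147 days after 2057-06-04.
June has 30 days — 26 days to the end of June leaves 121.
July has 31 days (90 left).
August has 31 days (59 left).
September has 30 days (29 left).
29 days into October → 2057-10-29.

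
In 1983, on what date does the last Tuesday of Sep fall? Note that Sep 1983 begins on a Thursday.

Sep 27, 1983

Sep 1983 begins on a Thursday, so the first Tuesday is Sep 6 (5 days later).
Sep 1983 has 30 days. Adding weeks: 6, 13, 20, 27 — the last one ≤ 30 is the 27th.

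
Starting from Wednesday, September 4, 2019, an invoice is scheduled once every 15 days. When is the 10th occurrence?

The 10th occurrence is 9 intervals after the first: 9 × 15 = 135 days after September 4, 2019.
September has 30 days — 26 days to the end of September leaves 109.
October has 31 days (78 left).
November has 30 days (48 left).
December has 31 days (17 left).
17 days into January → January 17, 2020.

January 17, 2020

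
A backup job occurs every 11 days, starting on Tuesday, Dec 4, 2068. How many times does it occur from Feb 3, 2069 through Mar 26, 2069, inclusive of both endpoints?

Occurrences land 11·i days after Dec 4, 2068 for i = 0, 1, 2, …
Feb 3, 2069 is 61 days after the start; 61 ÷ 11 = 5 remainder 6; since the remainder is 6, round up to i = 6. First occurrence in the window: #7 on Feb 8, 2069 (6×11 = 66 days in).
Mar 26, 2069 is 112 days after the start; 112 ÷ 11 = 10 remainder 2. Last occurrence in the window: #11 on Mar 24, 2069.
Occurrences #7 through #11: 5 in total.

5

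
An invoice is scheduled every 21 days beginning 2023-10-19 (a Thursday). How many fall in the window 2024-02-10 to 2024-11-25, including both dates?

14

Occurrences land 21·i days after 2023-10-19 for i = 0, 1, 2, …
2024-02-10 is 114 days after the start; 114 ÷ 21 = 5 remainder 9; since the remainder is 9, round up to i = 6. First occurrence in the window: #7 on 2024-02-22 (6×21 = 126 days in).
2024-11-25 is 403 days after the start; 403 ÷ 21 = 19 remainder 4. Last occurrence in the window: #20 on 2024-11-21.
Occurrences #7 through #20: 14 in total.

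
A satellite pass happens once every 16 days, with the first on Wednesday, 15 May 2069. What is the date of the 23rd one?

2 May 2070

The 23rd occurrence is 22 intervals after the first: 22 × 16 = 352 days after 15 May 2069.
May has 31 days — 16 days to the end of May leaves 336.
June has 30 days (306 left).
July has 31 days (275 left).
August has 31 days (244 left).
September has 30 days (214 left).
October has 31 days (183 left).
November has 30 days (153 left).
December has 31 days (122 left).
January has 31 days (91 left).
February has 28 days (63 left).
March has 31 days (32 left).
April has 30 days (2 left).
2 days into May → 2 May 2070.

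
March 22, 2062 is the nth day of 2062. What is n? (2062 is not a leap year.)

Days in months before March: 31 + 28 = 59.
Plus 22 days into March → day 81.

81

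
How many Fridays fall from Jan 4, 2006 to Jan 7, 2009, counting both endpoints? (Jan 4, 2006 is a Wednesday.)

157

Jan 4, 2006 is a Wednesday; the first Friday on or after it is Jan 6, 2006 (2 days later).
From Jan 6, 2006 to Jan 7, 2009: 359 + 365 + 366 + 7 = 1097 days (rest of 2006, 2007, 2008, to Jan 7, 2009 in 2009).
1097 ÷ 7 = 156 full weeks with remainder 5, so 156 more Fridays after the first → 157.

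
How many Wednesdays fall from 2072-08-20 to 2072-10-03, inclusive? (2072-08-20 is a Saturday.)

6

2072-08-20 is a Saturday; the first Wednesday on or after it is 2072-08-24 (4 days later).
From 2072-08-24 to 2072-10-03: 7 + 30 + 3 = 40 days (rest of August, September, October).
40 ÷ 7 = 5 full weeks with remainder 5, so 5 more Wednesdays after the first → 6.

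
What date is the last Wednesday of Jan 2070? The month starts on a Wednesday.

Jan 29, 2070

Jan 2070 begins on a Wednesday, so the first Wednesday is Jan 1.
Jan 2070 has 31 days. Adding weeks: 1, 8, 15, 22, 29 — the last one ≤ 31 is the 29th.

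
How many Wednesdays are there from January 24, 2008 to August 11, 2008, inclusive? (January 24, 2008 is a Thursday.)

January 24, 2008 is a Thursday; the first Wednesday on or after it is January 30, 2008 (6 days later).
From January 30, 2008 to August 11, 2008: 1 + 29 + 31 + 30 + 31 + 30 + 31 + 11 = 194 days (rest of January, February, March, April, May, June, July, August).
194 ÷ 7 = 27 full weeks with remainder 5, so 27 more Wednesdays after the first → 28.

28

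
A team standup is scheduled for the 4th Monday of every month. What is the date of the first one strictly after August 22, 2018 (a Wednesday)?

August 2018 starts on a Wednesday; its first Monday is the 6th, so the 4th Monday is the 27th — August 27, 2018.
August 27, 2018 is after August 22, 2018, so that is the next one.

August 27, 2018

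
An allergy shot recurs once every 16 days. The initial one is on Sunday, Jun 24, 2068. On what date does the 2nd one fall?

Jul 10, 2068

The 2nd occurrence is 1 interval after the first: 1 × 16 = 16 days after Jun 24, 2068.
Jun has 30 days — 6 days to the end of Jun leaves 10.
10 days into Jul → Jul 10, 2068.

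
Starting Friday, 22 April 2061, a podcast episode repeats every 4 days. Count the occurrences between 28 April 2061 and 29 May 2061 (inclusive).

Occurrences land 4·i days after 22 April 2061 for i = 0, 1, 2, …
28 April 2061 is 6 days after the start; 6 ÷ 4 = 1 remainder 2; since the remainder is 2, round up to i = 2. First occurrence in the window: #3 on 30 April 2061 (2×4 = 8 days in).
29 May 2061 is 37 days after the start; 37 ÷ 4 = 9 remainder 1. Last occurrence in the window: #10 on 28 May 2061.
Occurrences #3 through #10: 8 in total.

8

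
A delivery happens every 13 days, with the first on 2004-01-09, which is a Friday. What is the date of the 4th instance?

2004-02-17

The 4th occurrence is 3 intervals after the first: 3 × 13 = 39 days after 2004-01-09.
January has 31 days — 22 days to the end of January leaves 17.
17 days into February → 2004-02-17.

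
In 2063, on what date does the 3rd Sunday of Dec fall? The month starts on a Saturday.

Dec 2063 begins on a Saturday, so the first Sunday is Dec 2 (1 day later).
The 3rd Sunday is 2 weeks later: 2 + 14 = 16.

Dec 16, 2063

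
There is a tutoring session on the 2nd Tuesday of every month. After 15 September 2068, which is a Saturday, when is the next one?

9 October 2068

September 2068 starts on a Saturday; its first Tuesday is the 4th, so the 2nd Tuesday is the 11th — 11 September 2068.
That is not after 15 September 2068, so look at October 2068.
October 2068 starts on a Monday; its first Tuesday is the 2nd, so the 2nd Tuesday is the 9th — 9 October 2068.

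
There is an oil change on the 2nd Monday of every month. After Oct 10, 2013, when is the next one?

Oct 2013 starts on a Tuesday; its first Monday is the 7th, so the 2nd Monday is the 14th — Oct 14, 2013.
Oct 14, 2013 is after Oct 10, 2013, so that is the next one.

Oct 14, 2013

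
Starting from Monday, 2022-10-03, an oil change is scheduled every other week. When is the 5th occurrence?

2022-11-28

The 5th occurrence is 4 intervals after the first: 4 × 14 = 56 days after 2022-10-03.
October has 31 days — 28 days to the end of October leaves 28.
28 days into November → 2022-11-28.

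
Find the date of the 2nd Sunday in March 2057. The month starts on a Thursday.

March 11, 2057

March 2057 begins on a Thursday, so the first Sunday is March 4 (3 days later).
The 2nd Sunday is 1 weeks later: 4 + 7 = 11.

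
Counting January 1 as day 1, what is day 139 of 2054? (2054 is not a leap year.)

May 19, 2054

Jan has 31 days (139 − 31 = 108 remain).
Feb has 28 days (108 − 28 = 80 remain).
Mar has 31 days (80 − 31 = 49 remain).
Apr has 30 days (49 − 30 = 19 remain).
19 into May → May 19.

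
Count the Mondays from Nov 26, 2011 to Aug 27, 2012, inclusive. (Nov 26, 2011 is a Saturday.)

Nov 26, 2011 is a Saturday; the first Monday on or after it is Nov 28, 2011 (2 days later).
From Nov 28, 2011 to Aug 27, 2012: 2 + 31 + 31 + 29 + 31 + 30 + 31 + 30 + 31 + 27 = 273 days (rest of Nov, Dec, Jan, Feb, Mar, Apr, May, Jun, Jul, Aug).
273 ÷ 7 = 39 full weeks with remainder 0, so 39 more Mondays after the first → 40.

40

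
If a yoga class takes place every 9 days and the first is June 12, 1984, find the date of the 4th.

The 4th occurrence is 3 intervals after the first: 3 × 9 = 27 days after June 12, 1984.
June has 30 days — 18 days to the end of June leaves 9.
9 days into July → July 9, 1984.

July 9, 1984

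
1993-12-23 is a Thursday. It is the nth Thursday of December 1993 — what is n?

4th

Day 23 falls in week ⌈23/7⌉ of the month.
Days 1–7 hold the 1st Thursday, 8–14 the 2nd, 15–21 the 3rd, 22–28 the 4th, 29–31 the 5th.
23 is in the range for the 4th.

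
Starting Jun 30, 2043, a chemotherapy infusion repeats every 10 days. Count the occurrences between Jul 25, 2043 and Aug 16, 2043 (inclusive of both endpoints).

Occurrences land 10·i days after Jun 30, 2043 for i = 0, 1, 2, …
Jul 25, 2043 is 25 days after the start; 25 ÷ 10 = 2 remainder 5; since the remainder is 5, round up to i = 3. First occurrence in the window: #4 on Jul 30, 2043 (3×10 = 30 days in).
Aug 16, 2043 is 47 days after the start; 47 ÷ 10 = 4 remainder 7. Last occurrence in the window: #5 on Aug 9, 2043.
Occurrences #4 through #5: 2 in total.

2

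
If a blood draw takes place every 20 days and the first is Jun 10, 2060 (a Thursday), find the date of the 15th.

The 15th occurrence is 14 intervals after the first: 14 × 20 = 280 days after Jun 10, 2060.
Jun has 30 days — 20 days to the end of Jun leaves 260.
Jul has 31 days (229 left).
Aug has 31 days (198 left).
Sep has 30 days (168 left).
Oct has 31 days (137 left).
Nov has 30 days (107 left).
Dec has 31 days (76 left).
Jan has 31 days (45 left).
Feb has 28 days (17 left).
17 days into Mar → Mar 17, 2061.

Mar 17, 2061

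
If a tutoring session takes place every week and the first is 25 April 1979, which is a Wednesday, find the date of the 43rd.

13 February 1980

The 43rd occurrence is 42 intervals after the first: 42 × 7 = 294 days after 25 April 1979.
April has 30 days — 5 days to the end of April leaves 289.
May has 31 days (258 left).
June has 30 days (228 left).
July has 31 days (197 left).
August has 31 days (166 left).
September has 30 days (136 left).
October has 31 days (105 left).
November has 30 days (75 left).
December has 31 days (44 left).
January has 31 days (13 left).
13 days into February → 13 February 1980.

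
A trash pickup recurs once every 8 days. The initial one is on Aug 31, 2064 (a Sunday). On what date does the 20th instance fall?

The 20th occurrence is 19 intervals after the first: 19 × 8 = 152 days after Aug 31, 2064.
Aug has 31 days — 0 days to the end of Aug leaves 152.
Sep has 30 days (122 left).
Oct has 31 days (91 left).
Nov has 30 days (61 left).
Dec has 31 days (30 left).
30 days into Jan → Jan 30, 2065.

Jan 30, 2065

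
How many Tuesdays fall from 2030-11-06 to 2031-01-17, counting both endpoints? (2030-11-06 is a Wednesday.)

2030-11-06 is a Wednesday; the first Tuesday on or after it is 2030-11-12 (6 days later).
From 2030-11-12 to 2031-01-17: 18 + 31 + 17 = 66 days (rest of November, December, January).
66 ÷ 7 = 9 full weeks with remainder 3, so 9 more Tuesdays after the first → 10.

10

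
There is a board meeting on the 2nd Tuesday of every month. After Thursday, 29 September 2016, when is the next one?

September 2016 starts on a Thursday; its first Tuesday is the 6th, so the 2nd Tuesday is the 13th — 13 September 2016.
That is not after 29 September 2016, so look at October 2016.
October 2016 starts on a Saturday; its first Tuesday is the 4th, so the 2nd Tuesday is the 11th — 11 October 2016.

11 October 2016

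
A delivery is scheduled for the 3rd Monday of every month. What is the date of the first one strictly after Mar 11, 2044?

Mar 21, 2044

Mar 2044 starts on a Tuesday; its first Monday is the 7th, so the 3rd Monday is the 21st — Mar 21, 2044.
Mar 21, 2044 is after Mar 11, 2044, so that is the next one.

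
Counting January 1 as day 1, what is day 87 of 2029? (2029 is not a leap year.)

2029-03-28

January has 31 days (87 − 31 = 56 remain).
February has 28 days (56 − 28 = 28 remain).
28 into March → March 28.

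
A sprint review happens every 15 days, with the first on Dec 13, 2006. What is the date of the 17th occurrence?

The 17th occurrence is 16 intervals after the first: 16 × 15 = 240 days after Dec 13, 2006.
Dec has 31 days — 18 days to the end of Dec leaves 222.
Jan has 31 days (191 left).
Feb has 28 days (163 left).
Mar has 31 days (132 left).
Apr has 30 days (102 left).
May has 31 days (71 left).
Jun has 30 days (41 left).
Jul has 31 days (10 left).
10 days into Aug → Aug 10, 2007.

Aug 10, 2007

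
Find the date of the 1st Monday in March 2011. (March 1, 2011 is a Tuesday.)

March 2011 begins on a Tuesday, so the first Monday is March 7 (6 days later).

March 7, 2011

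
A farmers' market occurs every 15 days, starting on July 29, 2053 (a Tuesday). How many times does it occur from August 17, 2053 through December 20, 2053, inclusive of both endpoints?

Occurrences land 15·i days after July 29, 2053 for i = 0, 1, 2, …
August 17, 2053 is 19 days after the start; 19 ÷ 15 = 1 remainder 4; since the remainder is 4, round up to i = 2. First occurrence in the window: #3 on August 28, 2053 (2×15 = 30 days in).
December 20, 2053 is 144 days after the start; 144 ÷ 15 = 9 remainder 9. Last occurrence in the window: #10 on December 11, 2053.
Occurrences #3 through #10: 8 in total.

8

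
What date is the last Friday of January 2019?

The first Friday of January 2019 is January 4.
January 2019 has 31 days. Adding weeks: 4, 11, 18, 25 — the last one ≤ 31 is the 25th.

January 25, 2019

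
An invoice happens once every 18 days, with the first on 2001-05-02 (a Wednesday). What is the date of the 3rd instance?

The 3rd occurrence is 2 intervals after the first: 2 × 18 = 36 days after 2001-05-02.
May has 31 days — 29 days to the end of May leaves 7.
7 days into June → 2001-06-07.

2001-06-07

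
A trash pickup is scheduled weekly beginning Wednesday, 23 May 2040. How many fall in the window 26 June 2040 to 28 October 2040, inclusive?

18

Occurrences land 7·i days after 23 May 2040 for i = 0, 1, 2, …
26 June 2040 is 34 days after the start; 34 ÷ 7 = 4 remainder 6; since the remainder is 6, round up to i = 5. First occurrence in the window: #6 on 27 June 2040 (5×7 = 35 days in).
28 October 2040 is 158 days after the start; 158 ÷ 7 = 22 remainder 4. Last occurrence in the window: #23 on 24 October 2040.
Occurrences #6 through #23: 18 in total.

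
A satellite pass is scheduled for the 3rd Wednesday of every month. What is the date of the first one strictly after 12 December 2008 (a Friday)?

December 2008 starts on a Monday; its first Wednesday is the 3rd, so the 3rd Wednesday is the 17th — 17 December 2008.
17 December 2008 is after 12 December 2008, so that is the next one.

17 December 2008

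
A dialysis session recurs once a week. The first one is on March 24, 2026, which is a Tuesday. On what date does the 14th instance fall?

June 23, 2026

The 14th occurrence is 13 intervals after the first: 13 × 7 = 91 days after March 24, 2026.
March has 31 days — 7 days to the end of March leaves 84.
April has 30 days (54 left).
May has 31 days (23 left).
23 days into June → June 23, 2026.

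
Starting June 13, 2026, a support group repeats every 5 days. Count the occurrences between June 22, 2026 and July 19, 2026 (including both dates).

6

Occurrences land 5·i days after June 13, 2026 for i = 0, 1, 2, …
June 22, 2026 is 9 days after the start; 9 ÷ 5 = 1 remainder 4; since the remainder is 4, round up to i = 2. First occurrence in the window: #3 on June 23, 2026 (2×5 = 10 days in).
July 19, 2026 is 36 days after the start; 36 ÷ 5 = 7 remainder 1. Last occurrence in the window: #8 on July 18, 2026.
Occurrences #3 through #8: 6 in total.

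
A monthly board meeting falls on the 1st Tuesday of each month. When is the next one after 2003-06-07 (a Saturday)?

2003-07-01

June 2003 starts on a Sunday, so its 1st Tuesday is 2003-06-03 (2 days in).
That is not after 2003-06-07, so look at July 2003.
July 2003 starts on a Tuesday, so its 1st Tuesday is 2003-07-01.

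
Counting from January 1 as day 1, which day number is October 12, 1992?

Days in months before October: 31 + 29 + 31 + 30 + 31 + 30 + 31 + 31 + 30 = 274.
Plus 12 days into October → day 286.

286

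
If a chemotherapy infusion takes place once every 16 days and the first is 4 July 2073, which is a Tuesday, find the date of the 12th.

27 December 2073

The 12th occurrence is 11 intervals after the first: 11 × 16 = 176 days after 4 July 2073.
July has 31 days — 27 days to the end of July leaves 149.
August has 31 days (118 left).
September has 30 days (88 left).
October has 31 days (57 left).
November has 30 days (27 left).
27 days into December → 27 December 2073.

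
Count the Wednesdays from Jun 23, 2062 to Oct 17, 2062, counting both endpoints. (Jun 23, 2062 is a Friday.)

Jun 23, 2062 is a Friday; the first Wednesday on or after it is Jun 28, 2062 (5 days later).
From Jun 28, 2062 to Oct 17, 2062: 2 + 31 + 31 + 30 + 17 = 111 days (rest of Jun, Jul, Aug, Sep, Oct).
111 ÷ 7 = 15 full weeks with remainder 6, so 15 more Wednesdays after the first → 16.

16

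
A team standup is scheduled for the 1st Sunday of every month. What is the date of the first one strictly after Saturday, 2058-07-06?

2058-07-07

July 2058 starts on a Monday, so its 1st Sunday is 2058-07-07 (6 days in).
2058-07-07 is after 2058-07-06, so that is the next one.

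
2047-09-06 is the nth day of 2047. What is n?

249

Days in months before September: 31 + 28 + 31 + 30 + 31 + 30 + 31 + 31 = 243.
Plus 6 days into September → day 249.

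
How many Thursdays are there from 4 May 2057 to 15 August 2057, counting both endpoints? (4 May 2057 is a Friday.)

14

4 May 2057 is a Friday; the first Thursday on or after it is 10 May 2057 (6 days later).
From 10 May 2057 to 15 August 2057: 21 + 30 + 31 + 15 = 97 days (rest of May, June, July, August).
97 ÷ 7 = 13 full weeks with remainder 6, so 13 more Thursdays after the first → 14.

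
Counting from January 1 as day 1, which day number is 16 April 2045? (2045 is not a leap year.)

106

Days in months before April: 31 + 28 + 31 = 90.
Plus 16 days into April → day 106.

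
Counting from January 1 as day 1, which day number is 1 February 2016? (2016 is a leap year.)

Days in months before February: 31 = 31.
Plus 1 day into February → day 32.

32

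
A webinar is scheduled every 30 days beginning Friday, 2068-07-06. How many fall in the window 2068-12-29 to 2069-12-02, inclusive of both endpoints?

12

Occurrences land 30·i days after 2068-07-06 for i = 0, 1, 2, …
2068-12-29 is 176 days after the start; 176 ÷ 30 = 5 remainder 26; since the remainder is 26, round up to i = 6. First occurrence in the window: #7 on 2069-01-02 (6×30 = 180 days in).
2069-12-02 is 514 days after the start; 514 ÷ 30 = 17 remainder 4. Last occurrence in the window: #18 on 2069-11-28.
Occurrences #7 through #18: 12 in total.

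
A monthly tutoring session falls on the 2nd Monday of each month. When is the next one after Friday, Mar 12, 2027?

Mar 2027 starts on a Monday; its first Monday is the 1st, so the 2nd Monday is the 8th — Mar 8, 2027.
That is not after Mar 12, 2027, so look at Apr 2027.
Apr 2027 starts on a Thursday; its first Monday is the 5th, so the 2nd Monday is the 12th — Apr 12, 2027.

Apr 12, 2027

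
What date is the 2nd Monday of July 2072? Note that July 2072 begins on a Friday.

July 2072 begins on a Friday, so the first Monday is July 4 (3 days later).
The 2nd Monday is 1 weeks later: 4 + 7 = 11.

2072-07-11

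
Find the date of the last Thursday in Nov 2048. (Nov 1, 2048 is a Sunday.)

Nov 26, 2048

Nov 2048 begins on a Sunday, so the first Thursday is Nov 5 (4 days later).
Nov 2048 has 30 days. Adding weeks: 5, 12, 19, 26 — the last one ≤ 30 is the 26th.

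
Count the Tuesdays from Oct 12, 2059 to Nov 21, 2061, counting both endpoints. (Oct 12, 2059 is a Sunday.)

110

Oct 12, 2059 is a Sunday; the first Tuesday on or after it is Oct 14, 2059 (2 days later).
From Oct 14, 2059 to Nov 21, 2061: 78 + 366 + 325 = 769 days (rest of 2059, 2060, to Nov 21, 2061 in 2061).
769 ÷ 7 = 109 full weeks with remainder 6, so 109 more Tuesdays after the first → 110.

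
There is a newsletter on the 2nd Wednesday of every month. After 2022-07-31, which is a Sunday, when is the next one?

July 2022 starts on a Friday; its first Wednesday is the 6th, so the 2nd Wednesday is the 13th — 2022-07-13.
That is not after 2022-07-31, so look at August 2022.
August 2022 starts on a Monday; its first Wednesday is the 3rd, so the 2nd Wednesday is the 10th — 2022-08-10.

2022-08-10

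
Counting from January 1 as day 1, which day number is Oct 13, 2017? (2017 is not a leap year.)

Days in months before Oct: 31 + 28 + 31 + 30 + 31 + 30 + 31 + 31 + 30 = 273.
Plus 13 days into Oct → day 286.

286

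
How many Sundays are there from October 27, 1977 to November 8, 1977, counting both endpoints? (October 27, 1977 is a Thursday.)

2

October 27, 1977 is a Thursday; the first Sunday on or after it is October 30, 1977 (3 days later).
From October 30, 1977 to November 8, 1977: 1 + 8 = 9 days (rest of October, November).
9 ÷ 7 = 1 full weeks with remainder 2, so 1 more Sundays after the first → 2.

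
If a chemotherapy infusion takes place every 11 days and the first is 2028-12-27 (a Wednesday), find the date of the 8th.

2029-03-14

The 8th occurrence is 7 intervals after the first: 7 × 11 = 77 days after 2028-12-27.
December has 31 days — 4 days to the end of December leaves 73.
January has 31 days (42 left).
February has 28 days (14 left).
14 days into March → 2029-03-14.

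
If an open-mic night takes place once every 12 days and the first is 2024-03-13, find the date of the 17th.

2024-09-21

The 17th occurrence is 16 intervals after the first: 16 × 12 = 192 days after 2024-03-13.
March has 31 days — 18 days to the end of March leaves 174.
April has 30 days (144 left).
May has 31 days (113 left).
June has 30 days (83 left).
July has 31 days (52 left).
August has 31 days (21 left).
21 days into September → 2024-09-21.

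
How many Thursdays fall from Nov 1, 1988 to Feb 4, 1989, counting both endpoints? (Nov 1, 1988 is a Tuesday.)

14

Nov 1, 1988 is a Tuesday; the first Thursday on or after it is Nov 3, 1988 (2 days later).
From Nov 3, 1988 to Feb 4, 1989: 27 + 31 + 31 + 4 = 93 days (rest of Nov, Dec, Jan, Feb).
93 ÷ 7 = 13 full weeks with remainder 2, so 13 more Thursdays after the first → 14.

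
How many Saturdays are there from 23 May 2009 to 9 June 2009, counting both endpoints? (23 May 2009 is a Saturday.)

3

23 May 2009 is a Saturday; the first Saturday on or after it is 23 May 2009.
From 23 May 2009 to 9 June 2009: 8 + 9 = 17 days (rest of May, June).
17 ÷ 7 = 2 full weeks with remainder 3, so 2 more Saturdays after the first → 3.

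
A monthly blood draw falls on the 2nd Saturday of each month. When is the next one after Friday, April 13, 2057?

April 2057 starts on a Sunday; its first Saturday is the 7th, so the 2nd Saturday is the 14th — April 14, 2057.
April 14, 2057 is after April 13, 2057, so that is the next one.

April 14, 2057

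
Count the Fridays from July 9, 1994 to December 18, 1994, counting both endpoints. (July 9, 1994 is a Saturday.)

23

July 9, 1994 is a Saturday; the first Friday on or after it is July 15, 1994 (6 days later).
From July 15, 1994 to December 18, 1994: 16 + 31 + 30 + 31 + 30 + 18 = 156 days (rest of July, August, September, October, November, December).
156 ÷ 7 = 22 full weeks with remainder 2, so 22 more Fridays after the first → 23.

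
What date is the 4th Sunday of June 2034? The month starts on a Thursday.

June 25, 2034

June 2034 begins on a Thursday, so the first Sunday is June 4 (3 days later).
The 4th Sunday is 3 weeks later: 4 + 21 = 25.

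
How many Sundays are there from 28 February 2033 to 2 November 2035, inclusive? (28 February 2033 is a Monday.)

28 February 2033 is a Monday; the first Sunday on or after it is 6 March 2033 (6 days later).
From 6 March 2033 to 2 November 2035: 300 + 365 + 306 = 971 days (rest of 2033, 2034, to 2 November 2035 in 2035).
971 ÷ 7 = 138 full weeks with remainder 5, so 138 more Sundays after the first → 139.

139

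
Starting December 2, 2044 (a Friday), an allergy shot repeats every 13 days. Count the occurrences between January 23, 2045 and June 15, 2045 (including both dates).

12

Occurrences land 13·i days after December 2, 2044 for i = 0, 1, 2, …
January 23, 2045 is 52 days after the start; 52 ÷ 13 = 4 remainder 0. First occurrence in the window: #5 on January 23, 2045 (4×13 = 52 days in).
June 15, 2045 is 195 days after the start; 195 ÷ 13 = 15 remainder 0. Last occurrence in the window: #16 on June 15, 2045.
Occurrences #5 through #16: 12 in total.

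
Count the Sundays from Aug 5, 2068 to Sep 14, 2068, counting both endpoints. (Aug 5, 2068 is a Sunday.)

6

Aug 5, 2068 is a Sunday; the first Sunday on or after it is Aug 5, 2068.
From Aug 5, 2068 to Sep 14, 2068: 26 + 14 = 40 days (rest of Aug, Sep).
40 ÷ 7 = 5 full weeks with remainder 5, so 5 more Sundays after the first → 6.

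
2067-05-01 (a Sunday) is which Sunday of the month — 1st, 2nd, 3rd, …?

1st

Day 1 falls in week ⌈1/7⌉ of the month.
Days 1–7 hold the 1st Sunday, 8–14 the 2nd, 15–21 the 3rd, 22–28 the 4th, 29–31 the 5th.
1 is in the range for the 1st.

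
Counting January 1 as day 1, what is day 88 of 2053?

January has 31 days (88 − 31 = 57 remain).
February has 28 days (57 − 28 = 29 remain).
29 into March → March 29.

2053-03-29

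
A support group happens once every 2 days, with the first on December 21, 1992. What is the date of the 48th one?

March 25, 1993

The 48th occurrence is 47 intervals after the first: 47 × 2 = 94 days after December 21, 1992.
December has 31 days — 10 days to the end of December leaves 84.
January has 31 days (53 left).
February has 28 days (25 left).
25 days into March → March 25, 1993.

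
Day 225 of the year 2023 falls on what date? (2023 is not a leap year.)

January has 31 days (225 − 31 = 194 remain).
February has 28 days (194 − 28 = 166 remain).
March has 31 days (166 − 31 = 135 remain).
April has 30 days (135 − 30 = 105 remain).
May has 31 days (105 − 31 = 74 remain).
June has 30 days (74 − 30 = 44 remain).
July has 31 days (44 − 31 = 13 remain).
13 into August → August 13.

13 August 2023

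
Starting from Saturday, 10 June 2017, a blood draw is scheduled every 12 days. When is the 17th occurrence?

The 17th occurrence is 16 intervals after the first: 16 × 12 = 192 days after 10 June 2017.
June has 30 days — 20 days to the end of June leaves 172.
July has 31 days (141 left).
August has 31 days (110 left).
September has 30 days (80 left).
October has 31 days (49 left).
November has 30 days (19 left).
19 days into December → 19 December 2017.

19 December 2017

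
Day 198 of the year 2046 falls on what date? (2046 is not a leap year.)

January has 31 days (198 − 31 = 167 remain).
February has 28 days (167 − 28 = 139 remain).
March has 31 days (139 − 31 = 108 remain).
April has 30 days (108 − 30 = 78 remain).
May has 31 days (78 − 31 = 47 remain).
June has 30 days (47 − 30 = 17 remain).
17 into July → July 17.

July 17, 2046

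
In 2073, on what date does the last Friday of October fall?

October 2073 begins on a Sunday, so the first Friday is October 6 (5 days later).
October 2073 has 31 days. Adding weeks: 6, 13, 20, 27 — the last one ≤ 31 is the 27th.

27 October 2073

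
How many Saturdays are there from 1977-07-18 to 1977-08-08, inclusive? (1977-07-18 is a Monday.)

3

1977-07-18 is a Monday; the first Saturday on or after it is 1977-07-23 (5 days later).
From 1977-07-23 to 1977-08-08: 8 + 8 = 16 days (rest of July, August).
16 ÷ 7 = 2 full weeks with remainder 2, so 2 more Saturdays after the first → 3.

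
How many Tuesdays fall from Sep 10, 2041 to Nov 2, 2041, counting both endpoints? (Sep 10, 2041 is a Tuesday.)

8

Sep 10, 2041 is a Tuesday; the first Tuesday on or after it is Sep 10, 2041.
From Sep 10, 2041 to Nov 2, 2041: 20 + 31 + 2 = 53 days (rest of Sep, Oct, Nov).
53 ÷ 7 = 7 full weeks with remainder 4, so 7 more Tuesdays after the first → 8.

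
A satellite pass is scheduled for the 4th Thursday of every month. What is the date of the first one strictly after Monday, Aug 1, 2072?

Aug 25, 2072

Aug 2072 starts on a Monday; its first Thursday is the 4th, so the 4th Thursday is the 25th — Aug 25, 2072.
Aug 25, 2072 is after Aug 1, 2072, so that is the next one.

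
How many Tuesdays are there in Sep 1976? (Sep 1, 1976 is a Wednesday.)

4

Sep 1, 1976 is a Wednesday; the first Tuesday on or after it is Sep 7, 1976 (6 days later).
From Sep 7, 1976 to Sep 30, 1976 is 30 − 7 = 23 days.
23 ÷ 7 = 3 full weeks with remainder 2, so 3 more Tuesdays after the first → 4.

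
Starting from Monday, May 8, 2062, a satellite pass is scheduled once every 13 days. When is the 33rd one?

June 28, 2063

The 33rd occurrence is 32 intervals after the first: 32 × 13 = 416 days after May 8, 2062.
May has 31 days — 23 days to the end of May leaves 393.
June has 30 days (363 left).
July has 31 days (332 left).
August has 31 days (301 left).
September has 30 days (271 left).
October has 31 days (240 left).
November has 30 days (210 left).
December has 31 days (179 left).
January has 31 days (148 left).
February has 28 days (120 left).
March has 31 days (89 left).
April has 30 days (59 left).
May has 31 days (28 left).
28 days into June → June 28, 2063.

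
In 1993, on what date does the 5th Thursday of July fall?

The first Thursday of July 1993 is July 1.
The 5th Thursday is 4 weeks later: 1 + 28 = 29.

1993-07-29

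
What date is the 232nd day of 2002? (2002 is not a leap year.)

20 August 2002

January has 31 days (232 − 31 = 201 remain).
February has 28 days (201 − 28 = 173 remain).
March has 31 days (173 − 31 = 142 remain).
April has 30 days (142 − 30 = 112 remain).
May has 31 days (112 − 31 = 81 remain).
June has 30 days (81 − 30 = 51 remain).
July has 31 days (51 − 31 = 20 remain).
20 into August → August 20.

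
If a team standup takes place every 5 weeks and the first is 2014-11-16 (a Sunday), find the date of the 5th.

The 5th occurrence is 4 intervals after the first: 4 × 35 = 140 days after 2014-11-16.
November has 30 days — 14 days to the end of November leaves 126.
December has 31 days (95 left).
January has 31 days (64 left).
February has 28 days (36 left).
March has 31 days (5 left).
5 days into April → 2015-04-05.

2015-04-05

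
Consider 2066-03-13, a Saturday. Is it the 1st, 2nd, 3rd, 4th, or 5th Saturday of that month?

2nd

Day 13 falls in week ⌈13/7⌉ of the month.
Days 1–7 hold the 1st Saturday, 8–14 the 2nd, 15–21 the 3rd, 22–28 the 4th, 29–31 the 5th.
13 is in the range for the 2nd.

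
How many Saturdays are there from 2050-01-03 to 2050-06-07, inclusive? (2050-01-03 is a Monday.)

22

2050-01-03 is a Monday; the first Saturday on or after it is 2050-01-08 (5 days later).
From 2050-01-08 to 2050-06-07: 23 + 28 + 31 + 30 + 31 + 7 = 150 days (rest of January, February, March, April, May, June).
150 ÷ 7 = 21 full weeks with remainder 3, so 21 more Saturdays after the first → 22.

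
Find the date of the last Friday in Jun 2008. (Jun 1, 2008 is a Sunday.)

Jun 2008 begins on a Sunday, so the first Friday is Jun 6 (5 days later).
Jun 2008 has 30 days. Adding weeks: 6, 13, 20, 27 — the last one ≤ 30 is the 27th.

Jun 27, 2008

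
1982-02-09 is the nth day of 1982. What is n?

40

Days in months before February: 31 = 31.
Plus 9 days into February → day 40.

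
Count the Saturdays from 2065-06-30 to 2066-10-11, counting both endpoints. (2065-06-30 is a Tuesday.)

67

2065-06-30 is a Tuesday; the first Saturday on or after it is 2065-07-04 (4 days later).
From 2065-07-04 to 2066-10-11: 180 + 284 = 464 days (rest of 2065, to 2066-10-11 in 2066).
464 ÷ 7 = 66 full weeks with remainder 2, so 66 more Saturdays after the first → 67.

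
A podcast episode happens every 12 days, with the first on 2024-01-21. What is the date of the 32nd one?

The 32nd occurrence is 31 intervals after the first: 31 × 12 = 372 days after 2024-01-21.
January has 31 days — 10 days to the end of January leaves 362.
February has 29 days (333 left).
March has 31 days (302 left).
April has 30 days (272 left).
May has 31 days (241 left).
June has 30 days (211 left).
July has 31 days (180 left).
August has 31 days (149 left).
September has 30 days (119 left).
October has 31 days (88 left).
November has 30 days (58 left).
December has 31 days (27 left).
27 days into January → 2025-01-27.

2025-01-27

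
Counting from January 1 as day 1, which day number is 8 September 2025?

Days in months before September: 31 + 28 + 31 + 30 + 31 + 30 + 31 + 31 = 243.
Plus 8 days into September → day 251.

251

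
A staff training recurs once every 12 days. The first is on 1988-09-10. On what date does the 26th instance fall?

The 26th occurrence is 25 intervals after the first: 25 × 12 = 300 days after 1988-09-10.
September has 30 days — 20 days to the end of September leaves 280.
October has 31 days (249 left).
November has 30 days (219 left).
December has 31 days (188 left).
January has 31 days (157 left).
February has 28 days (129 left).
March has 31 days (98 left).
April has 30 days (68 left).
May has 31 days (37 left).
June has 30 days (7 left).
7 days into July → 1989-07-07.

1989-07-07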